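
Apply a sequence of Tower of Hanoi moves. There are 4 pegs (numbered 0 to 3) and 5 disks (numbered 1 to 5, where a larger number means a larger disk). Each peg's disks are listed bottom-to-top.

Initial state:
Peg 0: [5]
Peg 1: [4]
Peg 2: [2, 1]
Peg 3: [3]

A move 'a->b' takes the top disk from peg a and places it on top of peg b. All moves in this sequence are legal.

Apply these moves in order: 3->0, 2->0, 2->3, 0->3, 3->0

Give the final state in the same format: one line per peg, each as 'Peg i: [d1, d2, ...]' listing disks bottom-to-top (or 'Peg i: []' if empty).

Answer: Peg 0: [5, 3, 1]
Peg 1: [4]
Peg 2: []
Peg 3: [2]

Derivation:
After move 1 (3->0):
Peg 0: [5, 3]
Peg 1: [4]
Peg 2: [2, 1]
Peg 3: []

After move 2 (2->0):
Peg 0: [5, 3, 1]
Peg 1: [4]
Peg 2: [2]
Peg 3: []

After move 3 (2->3):
Peg 0: [5, 3, 1]
Peg 1: [4]
Peg 2: []
Peg 3: [2]

After move 4 (0->3):
Peg 0: [5, 3]
Peg 1: [4]
Peg 2: []
Peg 3: [2, 1]

After move 5 (3->0):
Peg 0: [5, 3, 1]
Peg 1: [4]
Peg 2: []
Peg 3: [2]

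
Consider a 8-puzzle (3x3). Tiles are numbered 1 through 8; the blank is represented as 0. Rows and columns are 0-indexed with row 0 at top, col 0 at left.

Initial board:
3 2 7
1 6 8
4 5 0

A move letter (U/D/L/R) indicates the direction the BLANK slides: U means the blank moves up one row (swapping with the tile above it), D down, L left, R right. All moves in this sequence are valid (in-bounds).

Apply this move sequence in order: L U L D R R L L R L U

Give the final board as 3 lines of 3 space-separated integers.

After move 1 (L):
3 2 7
1 6 8
4 0 5

After move 2 (U):
3 2 7
1 0 8
4 6 5

After move 3 (L):
3 2 7
0 1 8
4 6 5

After move 4 (D):
3 2 7
4 1 8
0 6 5

After move 5 (R):
3 2 7
4 1 8
6 0 5

After move 6 (R):
3 2 7
4 1 8
6 5 0

After move 7 (L):
3 2 7
4 1 8
6 0 5

After move 8 (L):
3 2 7
4 1 8
0 6 5

After move 9 (R):
3 2 7
4 1 8
6 0 5

After move 10 (L):
3 2 7
4 1 8
0 6 5

After move 11 (U):
3 2 7
0 1 8
4 6 5

Answer: 3 2 7
0 1 8
4 6 5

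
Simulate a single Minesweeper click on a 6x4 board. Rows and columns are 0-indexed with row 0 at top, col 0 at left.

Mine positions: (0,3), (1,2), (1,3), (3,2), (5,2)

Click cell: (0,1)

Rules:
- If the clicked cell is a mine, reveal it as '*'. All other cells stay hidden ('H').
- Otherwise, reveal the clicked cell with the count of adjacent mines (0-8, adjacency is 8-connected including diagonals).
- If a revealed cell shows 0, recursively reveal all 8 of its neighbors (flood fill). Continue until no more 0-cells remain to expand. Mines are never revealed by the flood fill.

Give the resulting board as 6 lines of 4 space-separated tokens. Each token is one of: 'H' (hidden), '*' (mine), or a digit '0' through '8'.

H 1 H H
H H H H
H H H H
H H H H
H H H H
H H H H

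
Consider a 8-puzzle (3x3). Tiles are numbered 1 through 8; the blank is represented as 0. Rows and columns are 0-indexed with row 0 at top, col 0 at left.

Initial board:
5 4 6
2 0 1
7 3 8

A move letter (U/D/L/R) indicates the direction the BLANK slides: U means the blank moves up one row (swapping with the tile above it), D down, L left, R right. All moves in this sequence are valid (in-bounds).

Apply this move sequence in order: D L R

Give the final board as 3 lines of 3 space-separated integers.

After move 1 (D):
5 4 6
2 3 1
7 0 8

After move 2 (L):
5 4 6
2 3 1
0 7 8

After move 3 (R):
5 4 6
2 3 1
7 0 8

Answer: 5 4 6
2 3 1
7 0 8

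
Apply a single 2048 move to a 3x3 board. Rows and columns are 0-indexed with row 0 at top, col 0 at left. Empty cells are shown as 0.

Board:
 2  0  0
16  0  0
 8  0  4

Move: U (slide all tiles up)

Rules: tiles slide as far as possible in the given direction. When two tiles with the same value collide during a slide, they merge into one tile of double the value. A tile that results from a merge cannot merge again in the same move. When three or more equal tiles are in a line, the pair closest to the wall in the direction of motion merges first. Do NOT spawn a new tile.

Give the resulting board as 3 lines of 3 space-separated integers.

Slide up:
col 0: [2, 16, 8] -> [2, 16, 8]
col 1: [0, 0, 0] -> [0, 0, 0]
col 2: [0, 0, 4] -> [4, 0, 0]

Answer:  2  0  4
16  0  0
 8  0  0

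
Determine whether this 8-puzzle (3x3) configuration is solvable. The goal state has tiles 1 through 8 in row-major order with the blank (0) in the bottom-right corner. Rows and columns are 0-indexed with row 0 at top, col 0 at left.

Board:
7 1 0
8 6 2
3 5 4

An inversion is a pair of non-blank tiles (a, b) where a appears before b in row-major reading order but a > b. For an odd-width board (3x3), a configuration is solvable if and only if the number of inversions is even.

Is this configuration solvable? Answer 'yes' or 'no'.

Answer: yes

Derivation:
Inversions (pairs i<j in row-major order where tile[i] > tile[j] > 0): 16
16 is even, so the puzzle is solvable.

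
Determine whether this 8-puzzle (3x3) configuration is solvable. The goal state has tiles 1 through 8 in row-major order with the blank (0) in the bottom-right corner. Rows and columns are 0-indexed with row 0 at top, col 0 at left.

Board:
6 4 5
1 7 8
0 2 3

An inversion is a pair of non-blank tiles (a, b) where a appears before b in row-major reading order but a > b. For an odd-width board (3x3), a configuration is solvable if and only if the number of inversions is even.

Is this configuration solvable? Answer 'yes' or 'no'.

Inversions (pairs i<j in row-major order where tile[i] > tile[j] > 0): 15
15 is odd, so the puzzle is not solvable.

Answer: no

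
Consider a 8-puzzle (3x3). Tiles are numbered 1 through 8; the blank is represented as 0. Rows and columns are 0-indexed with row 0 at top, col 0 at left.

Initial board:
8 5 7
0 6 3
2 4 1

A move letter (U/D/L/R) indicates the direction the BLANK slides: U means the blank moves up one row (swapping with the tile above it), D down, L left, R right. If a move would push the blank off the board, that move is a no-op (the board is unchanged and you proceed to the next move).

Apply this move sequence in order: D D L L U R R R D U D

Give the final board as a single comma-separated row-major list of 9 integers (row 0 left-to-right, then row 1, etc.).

Answer: 8, 5, 7, 6, 3, 1, 2, 4, 0

Derivation:
After move 1 (D):
8 5 7
2 6 3
0 4 1

After move 2 (D):
8 5 7
2 6 3
0 4 1

After move 3 (L):
8 5 7
2 6 3
0 4 1

After move 4 (L):
8 5 7
2 6 3
0 4 1

After move 5 (U):
8 5 7
0 6 3
2 4 1

After move 6 (R):
8 5 7
6 0 3
2 4 1

After move 7 (R):
8 5 7
6 3 0
2 4 1

After move 8 (R):
8 5 7
6 3 0
2 4 1

After move 9 (D):
8 5 7
6 3 1
2 4 0

After move 10 (U):
8 5 7
6 3 0
2 4 1

After move 11 (D):
8 5 7
6 3 1
2 4 0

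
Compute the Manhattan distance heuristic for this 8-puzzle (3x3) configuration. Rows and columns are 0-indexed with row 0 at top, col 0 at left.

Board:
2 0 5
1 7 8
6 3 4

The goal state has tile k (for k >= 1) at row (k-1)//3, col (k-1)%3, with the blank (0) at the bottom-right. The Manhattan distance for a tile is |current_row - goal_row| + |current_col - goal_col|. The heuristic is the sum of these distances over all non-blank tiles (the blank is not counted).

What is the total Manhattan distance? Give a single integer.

Tile 2: at (0,0), goal (0,1), distance |0-0|+|0-1| = 1
Tile 5: at (0,2), goal (1,1), distance |0-1|+|2-1| = 2
Tile 1: at (1,0), goal (0,0), distance |1-0|+|0-0| = 1
Tile 7: at (1,1), goal (2,0), distance |1-2|+|1-0| = 2
Tile 8: at (1,2), goal (2,1), distance |1-2|+|2-1| = 2
Tile 6: at (2,0), goal (1,2), distance |2-1|+|0-2| = 3
Tile 3: at (2,1), goal (0,2), distance |2-0|+|1-2| = 3
Tile 4: at (2,2), goal (1,0), distance |2-1|+|2-0| = 3
Sum: 1 + 2 + 1 + 2 + 2 + 3 + 3 + 3 = 17

Answer: 17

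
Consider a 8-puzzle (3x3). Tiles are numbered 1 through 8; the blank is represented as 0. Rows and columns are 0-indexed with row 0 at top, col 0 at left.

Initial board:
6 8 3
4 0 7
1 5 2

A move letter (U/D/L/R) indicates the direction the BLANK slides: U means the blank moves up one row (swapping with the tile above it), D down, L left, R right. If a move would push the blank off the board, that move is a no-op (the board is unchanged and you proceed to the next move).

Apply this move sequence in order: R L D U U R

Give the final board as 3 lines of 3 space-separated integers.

After move 1 (R):
6 8 3
4 7 0
1 5 2

After move 2 (L):
6 8 3
4 0 7
1 5 2

After move 3 (D):
6 8 3
4 5 7
1 0 2

After move 4 (U):
6 8 3
4 0 7
1 5 2

After move 5 (U):
6 0 3
4 8 7
1 5 2

After move 6 (R):
6 3 0
4 8 7
1 5 2

Answer: 6 3 0
4 8 7
1 5 2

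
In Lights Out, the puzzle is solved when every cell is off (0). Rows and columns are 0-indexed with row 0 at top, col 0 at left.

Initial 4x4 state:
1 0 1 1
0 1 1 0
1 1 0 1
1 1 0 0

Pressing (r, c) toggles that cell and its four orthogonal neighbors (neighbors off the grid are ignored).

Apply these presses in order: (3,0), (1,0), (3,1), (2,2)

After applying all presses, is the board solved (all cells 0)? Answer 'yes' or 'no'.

Answer: no

Derivation:
After press 1 at (3,0):
1 0 1 1
0 1 1 0
0 1 0 1
0 0 0 0

After press 2 at (1,0):
0 0 1 1
1 0 1 0
1 1 0 1
0 0 0 0

After press 3 at (3,1):
0 0 1 1
1 0 1 0
1 0 0 1
1 1 1 0

After press 4 at (2,2):
0 0 1 1
1 0 0 0
1 1 1 0
1 1 0 0

Lights still on: 8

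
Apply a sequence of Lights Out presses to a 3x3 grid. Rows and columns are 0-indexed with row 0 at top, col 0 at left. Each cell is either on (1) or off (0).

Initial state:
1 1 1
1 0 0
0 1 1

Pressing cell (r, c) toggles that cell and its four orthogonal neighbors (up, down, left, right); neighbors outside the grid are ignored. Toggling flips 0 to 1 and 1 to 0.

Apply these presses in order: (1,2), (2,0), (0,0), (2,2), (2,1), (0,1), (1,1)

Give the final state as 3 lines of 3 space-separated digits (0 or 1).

After press 1 at (1,2):
1 1 0
1 1 1
0 1 0

After press 2 at (2,0):
1 1 0
0 1 1
1 0 0

After press 3 at (0,0):
0 0 0
1 1 1
1 0 0

After press 4 at (2,2):
0 0 0
1 1 0
1 1 1

After press 5 at (2,1):
0 0 0
1 0 0
0 0 0

After press 6 at (0,1):
1 1 1
1 1 0
0 0 0

After press 7 at (1,1):
1 0 1
0 0 1
0 1 0

Answer: 1 0 1
0 0 1
0 1 0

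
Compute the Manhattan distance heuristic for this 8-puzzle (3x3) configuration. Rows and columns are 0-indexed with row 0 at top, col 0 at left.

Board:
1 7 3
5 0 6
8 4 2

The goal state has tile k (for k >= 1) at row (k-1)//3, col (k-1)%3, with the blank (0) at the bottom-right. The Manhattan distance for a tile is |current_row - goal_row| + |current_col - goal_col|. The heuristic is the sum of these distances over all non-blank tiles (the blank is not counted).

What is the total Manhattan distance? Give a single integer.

Answer: 10

Derivation:
Tile 1: at (0,0), goal (0,0), distance |0-0|+|0-0| = 0
Tile 7: at (0,1), goal (2,0), distance |0-2|+|1-0| = 3
Tile 3: at (0,2), goal (0,2), distance |0-0|+|2-2| = 0
Tile 5: at (1,0), goal (1,1), distance |1-1|+|0-1| = 1
Tile 6: at (1,2), goal (1,2), distance |1-1|+|2-2| = 0
Tile 8: at (2,0), goal (2,1), distance |2-2|+|0-1| = 1
Tile 4: at (2,1), goal (1,0), distance |2-1|+|1-0| = 2
Tile 2: at (2,2), goal (0,1), distance |2-0|+|2-1| = 3
Sum: 0 + 3 + 0 + 1 + 0 + 1 + 2 + 3 = 10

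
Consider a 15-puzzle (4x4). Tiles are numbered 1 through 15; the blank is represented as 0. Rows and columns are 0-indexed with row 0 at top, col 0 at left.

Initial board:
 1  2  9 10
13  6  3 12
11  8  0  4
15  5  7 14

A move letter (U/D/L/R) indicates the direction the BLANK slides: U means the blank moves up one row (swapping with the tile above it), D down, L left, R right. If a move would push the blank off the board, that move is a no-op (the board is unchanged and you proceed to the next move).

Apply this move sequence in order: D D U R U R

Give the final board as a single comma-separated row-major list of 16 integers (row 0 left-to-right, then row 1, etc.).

Answer: 1, 2, 9, 10, 13, 6, 3, 0, 11, 8, 4, 12, 15, 5, 7, 14

Derivation:
After move 1 (D):
 1  2  9 10
13  6  3 12
11  8  7  4
15  5  0 14

After move 2 (D):
 1  2  9 10
13  6  3 12
11  8  7  4
15  5  0 14

After move 3 (U):
 1  2  9 10
13  6  3 12
11  8  0  4
15  5  7 14

After move 4 (R):
 1  2  9 10
13  6  3 12
11  8  4  0
15  5  7 14

After move 5 (U):
 1  2  9 10
13  6  3  0
11  8  4 12
15  5  7 14

After move 6 (R):
 1  2  9 10
13  6  3  0
11  8  4 12
15  5  7 14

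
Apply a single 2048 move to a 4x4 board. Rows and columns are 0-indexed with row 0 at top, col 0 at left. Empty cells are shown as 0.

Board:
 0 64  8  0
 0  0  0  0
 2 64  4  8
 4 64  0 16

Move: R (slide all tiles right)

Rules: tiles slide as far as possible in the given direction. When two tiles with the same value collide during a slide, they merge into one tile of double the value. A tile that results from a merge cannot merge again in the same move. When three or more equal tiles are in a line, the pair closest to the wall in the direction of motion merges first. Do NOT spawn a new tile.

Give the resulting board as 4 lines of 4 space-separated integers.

Slide right:
row 0: [0, 64, 8, 0] -> [0, 0, 64, 8]
row 1: [0, 0, 0, 0] -> [0, 0, 0, 0]
row 2: [2, 64, 4, 8] -> [2, 64, 4, 8]
row 3: [4, 64, 0, 16] -> [0, 4, 64, 16]

Answer:  0  0 64  8
 0  0  0  0
 2 64  4  8
 0  4 64 16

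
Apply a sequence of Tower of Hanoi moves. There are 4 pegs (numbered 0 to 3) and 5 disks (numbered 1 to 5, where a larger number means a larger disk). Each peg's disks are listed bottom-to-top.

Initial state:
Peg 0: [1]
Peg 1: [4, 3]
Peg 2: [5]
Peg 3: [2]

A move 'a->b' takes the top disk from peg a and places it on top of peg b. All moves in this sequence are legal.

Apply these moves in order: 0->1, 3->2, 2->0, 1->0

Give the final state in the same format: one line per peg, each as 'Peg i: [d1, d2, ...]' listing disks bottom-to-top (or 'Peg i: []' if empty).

After move 1 (0->1):
Peg 0: []
Peg 1: [4, 3, 1]
Peg 2: [5]
Peg 3: [2]

After move 2 (3->2):
Peg 0: []
Peg 1: [4, 3, 1]
Peg 2: [5, 2]
Peg 3: []

After move 3 (2->0):
Peg 0: [2]
Peg 1: [4, 3, 1]
Peg 2: [5]
Peg 3: []

After move 4 (1->0):
Peg 0: [2, 1]
Peg 1: [4, 3]
Peg 2: [5]
Peg 3: []

Answer: Peg 0: [2, 1]
Peg 1: [4, 3]
Peg 2: [5]
Peg 3: []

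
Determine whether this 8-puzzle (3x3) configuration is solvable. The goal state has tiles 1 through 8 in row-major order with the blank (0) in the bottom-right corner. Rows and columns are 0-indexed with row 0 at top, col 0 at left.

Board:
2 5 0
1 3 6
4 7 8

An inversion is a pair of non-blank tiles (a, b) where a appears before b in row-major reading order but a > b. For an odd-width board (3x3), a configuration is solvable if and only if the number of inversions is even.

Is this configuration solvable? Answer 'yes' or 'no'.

Answer: no

Derivation:
Inversions (pairs i<j in row-major order where tile[i] > tile[j] > 0): 5
5 is odd, so the puzzle is not solvable.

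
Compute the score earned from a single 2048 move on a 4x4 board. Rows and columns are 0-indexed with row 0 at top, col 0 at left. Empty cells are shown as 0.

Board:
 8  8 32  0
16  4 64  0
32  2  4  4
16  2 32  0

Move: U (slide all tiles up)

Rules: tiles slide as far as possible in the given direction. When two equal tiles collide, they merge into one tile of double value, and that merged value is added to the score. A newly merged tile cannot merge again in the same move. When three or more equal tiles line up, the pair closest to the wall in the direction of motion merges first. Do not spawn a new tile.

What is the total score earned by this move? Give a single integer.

Slide up:
col 0: [8, 16, 32, 16] -> [8, 16, 32, 16]  score +0 (running 0)
col 1: [8, 4, 2, 2] -> [8, 4, 4, 0]  score +4 (running 4)
col 2: [32, 64, 4, 32] -> [32, 64, 4, 32]  score +0 (running 4)
col 3: [0, 0, 4, 0] -> [4, 0, 0, 0]  score +0 (running 4)
Board after move:
 8  8 32  4
16  4 64  0
32  4  4  0
16  0 32  0

Answer: 4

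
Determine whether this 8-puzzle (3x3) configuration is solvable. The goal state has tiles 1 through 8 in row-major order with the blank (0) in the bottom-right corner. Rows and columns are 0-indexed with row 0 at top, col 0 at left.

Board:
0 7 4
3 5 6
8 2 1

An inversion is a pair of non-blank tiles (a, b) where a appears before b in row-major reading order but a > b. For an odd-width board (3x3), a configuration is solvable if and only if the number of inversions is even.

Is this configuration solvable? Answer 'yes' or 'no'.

Inversions (pairs i<j in row-major order where tile[i] > tile[j] > 0): 18
18 is even, so the puzzle is solvable.

Answer: yes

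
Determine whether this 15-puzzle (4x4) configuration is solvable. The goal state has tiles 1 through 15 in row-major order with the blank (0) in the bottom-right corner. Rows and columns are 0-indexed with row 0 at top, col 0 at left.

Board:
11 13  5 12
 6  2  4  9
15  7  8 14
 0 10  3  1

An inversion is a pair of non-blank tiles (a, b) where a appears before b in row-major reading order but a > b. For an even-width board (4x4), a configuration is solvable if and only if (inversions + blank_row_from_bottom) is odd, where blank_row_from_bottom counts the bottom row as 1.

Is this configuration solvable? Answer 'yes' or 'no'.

Inversions: 61
Blank is in row 3 (0-indexed from top), which is row 1 counting from the bottom (bottom = 1).
61 + 1 = 62, which is even, so the puzzle is not solvable.

Answer: no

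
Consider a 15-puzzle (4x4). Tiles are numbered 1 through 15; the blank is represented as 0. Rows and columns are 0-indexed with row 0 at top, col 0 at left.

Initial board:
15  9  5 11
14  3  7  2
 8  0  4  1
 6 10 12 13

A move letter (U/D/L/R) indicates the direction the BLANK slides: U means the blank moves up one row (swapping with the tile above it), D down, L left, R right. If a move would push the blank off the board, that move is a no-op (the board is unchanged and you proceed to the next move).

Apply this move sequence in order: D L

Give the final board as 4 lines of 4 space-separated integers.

Answer: 15  9  5 11
14  3  7  2
 8 10  4  1
 0  6 12 13

Derivation:
After move 1 (D):
15  9  5 11
14  3  7  2
 8 10  4  1
 6  0 12 13

After move 2 (L):
15  9  5 11
14  3  7  2
 8 10  4  1
 0  6 12 13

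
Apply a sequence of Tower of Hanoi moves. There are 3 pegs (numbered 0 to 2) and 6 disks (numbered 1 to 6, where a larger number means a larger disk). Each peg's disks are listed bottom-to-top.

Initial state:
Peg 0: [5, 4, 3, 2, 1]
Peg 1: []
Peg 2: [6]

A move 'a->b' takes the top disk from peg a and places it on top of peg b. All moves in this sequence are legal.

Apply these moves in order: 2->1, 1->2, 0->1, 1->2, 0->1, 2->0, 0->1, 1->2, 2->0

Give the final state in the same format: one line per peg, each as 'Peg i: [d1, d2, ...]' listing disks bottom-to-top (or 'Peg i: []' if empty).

Answer: Peg 0: [5, 4, 3, 1]
Peg 1: [2]
Peg 2: [6]

Derivation:
After move 1 (2->1):
Peg 0: [5, 4, 3, 2, 1]
Peg 1: [6]
Peg 2: []

After move 2 (1->2):
Peg 0: [5, 4, 3, 2, 1]
Peg 1: []
Peg 2: [6]

After move 3 (0->1):
Peg 0: [5, 4, 3, 2]
Peg 1: [1]
Peg 2: [6]

After move 4 (1->2):
Peg 0: [5, 4, 3, 2]
Peg 1: []
Peg 2: [6, 1]

After move 5 (0->1):
Peg 0: [5, 4, 3]
Peg 1: [2]
Peg 2: [6, 1]

After move 6 (2->0):
Peg 0: [5, 4, 3, 1]
Peg 1: [2]
Peg 2: [6]

After move 7 (0->1):
Peg 0: [5, 4, 3]
Peg 1: [2, 1]
Peg 2: [6]

After move 8 (1->2):
Peg 0: [5, 4, 3]
Peg 1: [2]
Peg 2: [6, 1]

After move 9 (2->0):
Peg 0: [5, 4, 3, 1]
Peg 1: [2]
Peg 2: [6]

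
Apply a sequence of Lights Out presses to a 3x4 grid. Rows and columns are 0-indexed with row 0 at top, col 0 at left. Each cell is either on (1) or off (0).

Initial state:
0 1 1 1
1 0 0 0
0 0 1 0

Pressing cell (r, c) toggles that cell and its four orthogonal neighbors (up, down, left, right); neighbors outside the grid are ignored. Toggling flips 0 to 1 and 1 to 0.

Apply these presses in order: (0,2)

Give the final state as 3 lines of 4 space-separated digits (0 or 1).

Answer: 0 0 0 0
1 0 1 0
0 0 1 0

Derivation:
After press 1 at (0,2):
0 0 0 0
1 0 1 0
0 0 1 0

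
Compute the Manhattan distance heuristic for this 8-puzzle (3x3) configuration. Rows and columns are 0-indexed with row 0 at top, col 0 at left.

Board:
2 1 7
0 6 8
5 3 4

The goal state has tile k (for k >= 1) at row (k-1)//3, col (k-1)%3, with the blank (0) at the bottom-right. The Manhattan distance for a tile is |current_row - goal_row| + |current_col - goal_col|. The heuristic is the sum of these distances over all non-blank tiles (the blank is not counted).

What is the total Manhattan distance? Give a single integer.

Tile 2: (0,0)->(0,1) = 1
Tile 1: (0,1)->(0,0) = 1
Tile 7: (0,2)->(2,0) = 4
Tile 6: (1,1)->(1,2) = 1
Tile 8: (1,2)->(2,1) = 2
Tile 5: (2,0)->(1,1) = 2
Tile 3: (2,1)->(0,2) = 3
Tile 4: (2,2)->(1,0) = 3
Sum: 1 + 1 + 4 + 1 + 2 + 2 + 3 + 3 = 17

Answer: 17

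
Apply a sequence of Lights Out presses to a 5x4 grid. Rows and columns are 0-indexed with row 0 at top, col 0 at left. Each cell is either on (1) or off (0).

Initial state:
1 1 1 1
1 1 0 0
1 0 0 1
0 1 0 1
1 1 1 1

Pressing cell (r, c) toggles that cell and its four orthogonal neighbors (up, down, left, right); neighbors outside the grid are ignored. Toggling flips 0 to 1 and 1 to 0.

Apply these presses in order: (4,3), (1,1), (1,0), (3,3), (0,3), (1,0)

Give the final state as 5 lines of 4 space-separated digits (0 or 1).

After press 1 at (4,3):
1 1 1 1
1 1 0 0
1 0 0 1
0 1 0 0
1 1 0 0

After press 2 at (1,1):
1 0 1 1
0 0 1 0
1 1 0 1
0 1 0 0
1 1 0 0

After press 3 at (1,0):
0 0 1 1
1 1 1 0
0 1 0 1
0 1 0 0
1 1 0 0

After press 4 at (3,3):
0 0 1 1
1 1 1 0
0 1 0 0
0 1 1 1
1 1 0 1

After press 5 at (0,3):
0 0 0 0
1 1 1 1
0 1 0 0
0 1 1 1
1 1 0 1

After press 6 at (1,0):
1 0 0 0
0 0 1 1
1 1 0 0
0 1 1 1
1 1 0 1

Answer: 1 0 0 0
0 0 1 1
1 1 0 0
0 1 1 1
1 1 0 1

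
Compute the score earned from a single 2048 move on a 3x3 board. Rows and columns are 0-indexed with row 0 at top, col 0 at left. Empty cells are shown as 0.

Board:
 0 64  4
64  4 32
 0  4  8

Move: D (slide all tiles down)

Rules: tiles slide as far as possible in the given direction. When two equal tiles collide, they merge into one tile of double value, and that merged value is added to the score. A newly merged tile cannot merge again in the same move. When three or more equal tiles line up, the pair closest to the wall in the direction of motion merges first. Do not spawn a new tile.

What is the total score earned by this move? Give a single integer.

Slide down:
col 0: [0, 64, 0] -> [0, 0, 64]  score +0 (running 0)
col 1: [64, 4, 4] -> [0, 64, 8]  score +8 (running 8)
col 2: [4, 32, 8] -> [4, 32, 8]  score +0 (running 8)
Board after move:
 0  0  4
 0 64 32
64  8  8

Answer: 8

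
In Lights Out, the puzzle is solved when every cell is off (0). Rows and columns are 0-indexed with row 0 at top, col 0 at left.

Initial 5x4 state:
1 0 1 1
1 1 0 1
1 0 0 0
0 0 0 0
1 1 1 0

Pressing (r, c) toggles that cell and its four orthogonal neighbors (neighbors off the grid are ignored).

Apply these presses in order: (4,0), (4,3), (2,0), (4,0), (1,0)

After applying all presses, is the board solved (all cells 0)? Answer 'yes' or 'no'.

After press 1 at (4,0):
1 0 1 1
1 1 0 1
1 0 0 0
1 0 0 0
0 0 1 0

After press 2 at (4,3):
1 0 1 1
1 1 0 1
1 0 0 0
1 0 0 1
0 0 0 1

After press 3 at (2,0):
1 0 1 1
0 1 0 1
0 1 0 0
0 0 0 1
0 0 0 1

After press 4 at (4,0):
1 0 1 1
0 1 0 1
0 1 0 0
1 0 0 1
1 1 0 1

After press 5 at (1,0):
0 0 1 1
1 0 0 1
1 1 0 0
1 0 0 1
1 1 0 1

Lights still on: 11

Answer: no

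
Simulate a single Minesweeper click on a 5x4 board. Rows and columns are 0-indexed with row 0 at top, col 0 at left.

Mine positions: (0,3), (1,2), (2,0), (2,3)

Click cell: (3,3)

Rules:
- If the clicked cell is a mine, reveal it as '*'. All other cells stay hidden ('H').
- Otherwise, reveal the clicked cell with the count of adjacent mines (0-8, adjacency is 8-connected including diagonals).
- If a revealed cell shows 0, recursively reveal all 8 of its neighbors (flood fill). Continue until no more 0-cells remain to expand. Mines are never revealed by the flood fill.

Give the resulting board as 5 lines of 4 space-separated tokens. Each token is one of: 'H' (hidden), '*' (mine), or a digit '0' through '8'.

H H H H
H H H H
H H H H
H H H 1
H H H H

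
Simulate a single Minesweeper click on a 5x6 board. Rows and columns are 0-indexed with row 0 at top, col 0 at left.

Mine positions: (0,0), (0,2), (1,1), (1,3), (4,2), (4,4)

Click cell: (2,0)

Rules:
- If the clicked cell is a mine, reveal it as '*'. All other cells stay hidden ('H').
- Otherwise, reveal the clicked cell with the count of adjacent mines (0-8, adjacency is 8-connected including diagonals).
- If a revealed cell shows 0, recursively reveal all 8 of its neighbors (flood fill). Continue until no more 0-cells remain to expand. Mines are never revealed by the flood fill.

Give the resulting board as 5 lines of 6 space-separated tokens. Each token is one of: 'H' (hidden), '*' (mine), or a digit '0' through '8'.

H H H H H H
H H H H H H
1 H H H H H
H H H H H H
H H H H H H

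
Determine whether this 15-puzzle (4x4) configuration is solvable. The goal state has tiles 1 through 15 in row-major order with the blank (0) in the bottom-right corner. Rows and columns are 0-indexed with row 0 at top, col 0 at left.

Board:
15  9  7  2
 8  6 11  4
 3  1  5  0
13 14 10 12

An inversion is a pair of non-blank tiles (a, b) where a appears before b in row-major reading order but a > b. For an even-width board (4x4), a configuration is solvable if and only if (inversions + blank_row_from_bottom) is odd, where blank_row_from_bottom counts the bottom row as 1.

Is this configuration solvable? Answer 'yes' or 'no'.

Inversions: 50
Blank is in row 2 (0-indexed from top), which is row 2 counting from the bottom (bottom = 1).
50 + 2 = 52, which is even, so the puzzle is not solvable.

Answer: no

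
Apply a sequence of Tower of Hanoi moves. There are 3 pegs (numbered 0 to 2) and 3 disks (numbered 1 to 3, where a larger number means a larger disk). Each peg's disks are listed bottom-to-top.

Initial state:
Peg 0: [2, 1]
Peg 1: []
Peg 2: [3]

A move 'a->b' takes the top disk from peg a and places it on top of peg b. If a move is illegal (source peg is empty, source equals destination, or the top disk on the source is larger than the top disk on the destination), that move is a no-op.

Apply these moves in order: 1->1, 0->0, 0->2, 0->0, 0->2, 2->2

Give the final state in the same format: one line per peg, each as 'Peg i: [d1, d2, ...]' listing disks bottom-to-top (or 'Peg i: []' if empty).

Answer: Peg 0: [2]
Peg 1: []
Peg 2: [3, 1]

Derivation:
After move 1 (1->1):
Peg 0: [2, 1]
Peg 1: []
Peg 2: [3]

After move 2 (0->0):
Peg 0: [2, 1]
Peg 1: []
Peg 2: [3]

After move 3 (0->2):
Peg 0: [2]
Peg 1: []
Peg 2: [3, 1]

After move 4 (0->0):
Peg 0: [2]
Peg 1: []
Peg 2: [3, 1]

After move 5 (0->2):
Peg 0: [2]
Peg 1: []
Peg 2: [3, 1]

After move 6 (2->2):
Peg 0: [2]
Peg 1: []
Peg 2: [3, 1]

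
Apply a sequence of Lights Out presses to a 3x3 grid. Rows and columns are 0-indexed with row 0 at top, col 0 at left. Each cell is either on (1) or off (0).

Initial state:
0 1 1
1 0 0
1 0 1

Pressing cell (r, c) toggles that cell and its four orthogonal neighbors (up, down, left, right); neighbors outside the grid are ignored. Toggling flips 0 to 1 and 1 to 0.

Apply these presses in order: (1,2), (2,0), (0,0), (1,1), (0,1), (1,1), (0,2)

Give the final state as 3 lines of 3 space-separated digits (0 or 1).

After press 1 at (1,2):
0 1 0
1 1 1
1 0 0

After press 2 at (2,0):
0 1 0
0 1 1
0 1 0

After press 3 at (0,0):
1 0 0
1 1 1
0 1 0

After press 4 at (1,1):
1 1 0
0 0 0
0 0 0

After press 5 at (0,1):
0 0 1
0 1 0
0 0 0

After press 6 at (1,1):
0 1 1
1 0 1
0 1 0

After press 7 at (0,2):
0 0 0
1 0 0
0 1 0

Answer: 0 0 0
1 0 0
0 1 0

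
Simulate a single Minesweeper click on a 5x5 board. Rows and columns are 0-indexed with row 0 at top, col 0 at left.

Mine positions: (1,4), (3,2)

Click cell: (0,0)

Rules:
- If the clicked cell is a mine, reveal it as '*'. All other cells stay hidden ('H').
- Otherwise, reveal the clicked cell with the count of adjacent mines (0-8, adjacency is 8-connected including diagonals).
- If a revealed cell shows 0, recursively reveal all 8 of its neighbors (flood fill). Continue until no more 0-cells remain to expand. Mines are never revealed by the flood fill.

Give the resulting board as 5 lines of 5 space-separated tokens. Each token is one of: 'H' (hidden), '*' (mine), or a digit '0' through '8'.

0 0 0 1 H
0 0 0 1 H
0 1 1 2 H
0 1 H H H
0 1 H H H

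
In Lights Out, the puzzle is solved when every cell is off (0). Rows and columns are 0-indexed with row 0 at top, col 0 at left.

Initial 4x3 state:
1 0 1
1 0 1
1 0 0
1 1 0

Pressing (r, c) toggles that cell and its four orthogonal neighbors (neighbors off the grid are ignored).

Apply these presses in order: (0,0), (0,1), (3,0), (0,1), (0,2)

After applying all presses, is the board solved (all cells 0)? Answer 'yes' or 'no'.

Answer: yes

Derivation:
After press 1 at (0,0):
0 1 1
0 0 1
1 0 0
1 1 0

After press 2 at (0,1):
1 0 0
0 1 1
1 0 0
1 1 0

After press 3 at (3,0):
1 0 0
0 1 1
0 0 0
0 0 0

After press 4 at (0,1):
0 1 1
0 0 1
0 0 0
0 0 0

After press 5 at (0,2):
0 0 0
0 0 0
0 0 0
0 0 0

Lights still on: 0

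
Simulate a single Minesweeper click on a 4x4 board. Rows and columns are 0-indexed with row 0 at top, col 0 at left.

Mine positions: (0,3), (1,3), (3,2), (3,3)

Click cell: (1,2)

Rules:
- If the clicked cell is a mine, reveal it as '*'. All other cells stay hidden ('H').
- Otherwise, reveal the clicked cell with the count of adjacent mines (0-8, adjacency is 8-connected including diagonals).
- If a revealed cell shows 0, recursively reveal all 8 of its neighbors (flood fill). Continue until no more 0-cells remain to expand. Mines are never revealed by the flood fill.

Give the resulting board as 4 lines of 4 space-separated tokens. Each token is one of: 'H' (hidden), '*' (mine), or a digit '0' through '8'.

H H H H
H H 2 H
H H H H
H H H H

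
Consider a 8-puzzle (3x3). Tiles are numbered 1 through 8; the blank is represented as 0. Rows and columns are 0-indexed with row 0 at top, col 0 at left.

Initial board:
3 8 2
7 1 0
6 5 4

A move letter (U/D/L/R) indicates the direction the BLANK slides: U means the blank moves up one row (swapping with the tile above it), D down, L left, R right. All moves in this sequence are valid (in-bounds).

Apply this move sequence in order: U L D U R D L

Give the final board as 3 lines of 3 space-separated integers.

Answer: 3 8 2
7 0 1
6 5 4

Derivation:
After move 1 (U):
3 8 0
7 1 2
6 5 4

After move 2 (L):
3 0 8
7 1 2
6 5 4

After move 3 (D):
3 1 8
7 0 2
6 5 4

After move 4 (U):
3 0 8
7 1 2
6 5 4

After move 5 (R):
3 8 0
7 1 2
6 5 4

After move 6 (D):
3 8 2
7 1 0
6 5 4

After move 7 (L):
3 8 2
7 0 1
6 5 4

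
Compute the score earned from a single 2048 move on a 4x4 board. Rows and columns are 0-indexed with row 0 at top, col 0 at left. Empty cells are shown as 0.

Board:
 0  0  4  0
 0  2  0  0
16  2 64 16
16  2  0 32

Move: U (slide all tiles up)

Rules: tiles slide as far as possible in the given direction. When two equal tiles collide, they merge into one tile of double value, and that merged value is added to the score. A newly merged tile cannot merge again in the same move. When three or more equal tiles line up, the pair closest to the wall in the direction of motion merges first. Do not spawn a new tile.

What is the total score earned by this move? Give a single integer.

Slide up:
col 0: [0, 0, 16, 16] -> [32, 0, 0, 0]  score +32 (running 32)
col 1: [0, 2, 2, 2] -> [4, 2, 0, 0]  score +4 (running 36)
col 2: [4, 0, 64, 0] -> [4, 64, 0, 0]  score +0 (running 36)
col 3: [0, 0, 16, 32] -> [16, 32, 0, 0]  score +0 (running 36)
Board after move:
32  4  4 16
 0  2 64 32
 0  0  0  0
 0  0  0  0

Answer: 36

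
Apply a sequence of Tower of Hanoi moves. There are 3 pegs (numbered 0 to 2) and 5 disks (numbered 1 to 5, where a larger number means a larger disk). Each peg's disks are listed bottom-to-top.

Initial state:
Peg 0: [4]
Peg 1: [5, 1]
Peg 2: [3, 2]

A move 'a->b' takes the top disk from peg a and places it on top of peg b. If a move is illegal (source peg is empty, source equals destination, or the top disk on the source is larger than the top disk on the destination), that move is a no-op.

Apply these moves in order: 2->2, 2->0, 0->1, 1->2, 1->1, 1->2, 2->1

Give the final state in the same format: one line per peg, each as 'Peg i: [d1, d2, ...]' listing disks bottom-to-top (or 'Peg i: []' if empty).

Answer: Peg 0: [4, 2]
Peg 1: [5, 1]
Peg 2: [3]

Derivation:
After move 1 (2->2):
Peg 0: [4]
Peg 1: [5, 1]
Peg 2: [3, 2]

After move 2 (2->0):
Peg 0: [4, 2]
Peg 1: [5, 1]
Peg 2: [3]

After move 3 (0->1):
Peg 0: [4, 2]
Peg 1: [5, 1]
Peg 2: [3]

After move 4 (1->2):
Peg 0: [4, 2]
Peg 1: [5]
Peg 2: [3, 1]

After move 5 (1->1):
Peg 0: [4, 2]
Peg 1: [5]
Peg 2: [3, 1]

After move 6 (1->2):
Peg 0: [4, 2]
Peg 1: [5]
Peg 2: [3, 1]

After move 7 (2->1):
Peg 0: [4, 2]
Peg 1: [5, 1]
Peg 2: [3]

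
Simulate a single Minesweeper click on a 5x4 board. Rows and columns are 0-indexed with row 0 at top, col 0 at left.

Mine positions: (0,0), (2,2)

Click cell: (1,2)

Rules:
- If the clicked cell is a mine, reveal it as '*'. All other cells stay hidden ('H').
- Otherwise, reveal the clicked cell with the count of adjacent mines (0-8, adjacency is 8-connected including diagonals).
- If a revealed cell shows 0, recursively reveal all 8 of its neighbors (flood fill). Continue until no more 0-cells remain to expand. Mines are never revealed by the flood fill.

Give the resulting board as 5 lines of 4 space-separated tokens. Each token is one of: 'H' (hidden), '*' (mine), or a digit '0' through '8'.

H H H H
H H 1 H
H H H H
H H H H
H H H H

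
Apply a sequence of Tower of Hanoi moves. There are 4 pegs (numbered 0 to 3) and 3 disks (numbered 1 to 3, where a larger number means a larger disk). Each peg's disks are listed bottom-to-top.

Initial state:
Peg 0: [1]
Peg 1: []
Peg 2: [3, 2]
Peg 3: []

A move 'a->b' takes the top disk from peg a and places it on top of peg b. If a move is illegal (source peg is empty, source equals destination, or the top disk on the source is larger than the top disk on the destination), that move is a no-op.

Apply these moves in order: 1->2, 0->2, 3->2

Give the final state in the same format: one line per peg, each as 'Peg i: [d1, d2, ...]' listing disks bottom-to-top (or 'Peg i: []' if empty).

After move 1 (1->2):
Peg 0: [1]
Peg 1: []
Peg 2: [3, 2]
Peg 3: []

After move 2 (0->2):
Peg 0: []
Peg 1: []
Peg 2: [3, 2, 1]
Peg 3: []

After move 3 (3->2):
Peg 0: []
Peg 1: []
Peg 2: [3, 2, 1]
Peg 3: []

Answer: Peg 0: []
Peg 1: []
Peg 2: [3, 2, 1]
Peg 3: []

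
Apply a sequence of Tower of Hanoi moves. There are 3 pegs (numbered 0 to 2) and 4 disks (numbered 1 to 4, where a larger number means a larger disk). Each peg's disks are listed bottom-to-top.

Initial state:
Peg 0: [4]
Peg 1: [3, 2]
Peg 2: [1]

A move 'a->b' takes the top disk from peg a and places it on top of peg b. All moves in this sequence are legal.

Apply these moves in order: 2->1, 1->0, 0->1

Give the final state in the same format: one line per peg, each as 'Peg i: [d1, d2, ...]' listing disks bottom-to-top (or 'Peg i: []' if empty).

Answer: Peg 0: [4]
Peg 1: [3, 2, 1]
Peg 2: []

Derivation:
After move 1 (2->1):
Peg 0: [4]
Peg 1: [3, 2, 1]
Peg 2: []

After move 2 (1->0):
Peg 0: [4, 1]
Peg 1: [3, 2]
Peg 2: []

After move 3 (0->1):
Peg 0: [4]
Peg 1: [3, 2, 1]
Peg 2: []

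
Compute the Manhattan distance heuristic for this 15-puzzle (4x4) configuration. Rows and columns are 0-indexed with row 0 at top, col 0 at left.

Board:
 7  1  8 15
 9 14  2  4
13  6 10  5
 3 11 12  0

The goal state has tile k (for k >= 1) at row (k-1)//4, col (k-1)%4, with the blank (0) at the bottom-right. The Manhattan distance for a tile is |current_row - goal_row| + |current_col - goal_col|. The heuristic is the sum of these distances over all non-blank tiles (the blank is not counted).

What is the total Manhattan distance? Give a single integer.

Tile 7: (0,0)->(1,2) = 3
Tile 1: (0,1)->(0,0) = 1
Tile 8: (0,2)->(1,3) = 2
Tile 15: (0,3)->(3,2) = 4
Tile 9: (1,0)->(2,0) = 1
Tile 14: (1,1)->(3,1) = 2
Tile 2: (1,2)->(0,1) = 2
Tile 4: (1,3)->(0,3) = 1
Tile 13: (2,0)->(3,0) = 1
Tile 6: (2,1)->(1,1) = 1
Tile 10: (2,2)->(2,1) = 1
Tile 5: (2,3)->(1,0) = 4
Tile 3: (3,0)->(0,2) = 5
Tile 11: (3,1)->(2,2) = 2
Tile 12: (3,2)->(2,3) = 2
Sum: 3 + 1 + 2 + 4 + 1 + 2 + 2 + 1 + 1 + 1 + 1 + 4 + 5 + 2 + 2 = 32

Answer: 32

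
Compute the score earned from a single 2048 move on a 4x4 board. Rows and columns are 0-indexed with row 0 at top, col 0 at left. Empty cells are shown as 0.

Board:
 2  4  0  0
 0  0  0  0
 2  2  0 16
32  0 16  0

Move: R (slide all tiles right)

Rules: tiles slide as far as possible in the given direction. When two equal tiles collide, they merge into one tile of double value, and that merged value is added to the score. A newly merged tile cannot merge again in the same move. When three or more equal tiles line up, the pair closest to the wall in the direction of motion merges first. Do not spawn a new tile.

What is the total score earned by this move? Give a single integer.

Slide right:
row 0: [2, 4, 0, 0] -> [0, 0, 2, 4]  score +0 (running 0)
row 1: [0, 0, 0, 0] -> [0, 0, 0, 0]  score +0 (running 0)
row 2: [2, 2, 0, 16] -> [0, 0, 4, 16]  score +4 (running 4)
row 3: [32, 0, 16, 0] -> [0, 0, 32, 16]  score +0 (running 4)
Board after move:
 0  0  2  4
 0  0  0  0
 0  0  4 16
 0  0 32 16

Answer: 4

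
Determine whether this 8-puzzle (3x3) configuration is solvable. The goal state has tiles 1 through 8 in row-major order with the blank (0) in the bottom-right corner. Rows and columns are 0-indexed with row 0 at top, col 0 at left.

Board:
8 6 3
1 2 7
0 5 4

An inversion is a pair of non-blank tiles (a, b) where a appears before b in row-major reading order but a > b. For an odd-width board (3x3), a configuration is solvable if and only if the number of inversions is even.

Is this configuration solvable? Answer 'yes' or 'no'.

Answer: no

Derivation:
Inversions (pairs i<j in row-major order where tile[i] > tile[j] > 0): 17
17 is odd, so the puzzle is not solvable.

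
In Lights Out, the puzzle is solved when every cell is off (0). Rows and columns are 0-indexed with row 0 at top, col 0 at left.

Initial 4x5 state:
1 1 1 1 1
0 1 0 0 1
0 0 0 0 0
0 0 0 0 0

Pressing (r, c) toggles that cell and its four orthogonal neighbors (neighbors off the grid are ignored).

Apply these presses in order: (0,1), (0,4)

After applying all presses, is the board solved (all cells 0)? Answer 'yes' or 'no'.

After press 1 at (0,1):
0 0 0 1 1
0 0 0 0 1
0 0 0 0 0
0 0 0 0 0

After press 2 at (0,4):
0 0 0 0 0
0 0 0 0 0
0 0 0 0 0
0 0 0 0 0

Lights still on: 0

Answer: yes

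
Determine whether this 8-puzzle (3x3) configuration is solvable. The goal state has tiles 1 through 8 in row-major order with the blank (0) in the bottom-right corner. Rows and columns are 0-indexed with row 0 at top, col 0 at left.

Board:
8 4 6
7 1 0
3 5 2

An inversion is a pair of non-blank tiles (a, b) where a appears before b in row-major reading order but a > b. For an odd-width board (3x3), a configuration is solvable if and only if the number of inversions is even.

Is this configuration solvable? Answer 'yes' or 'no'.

Answer: yes

Derivation:
Inversions (pairs i<j in row-major order where tile[i] > tile[j] > 0): 20
20 is even, so the puzzle is solvable.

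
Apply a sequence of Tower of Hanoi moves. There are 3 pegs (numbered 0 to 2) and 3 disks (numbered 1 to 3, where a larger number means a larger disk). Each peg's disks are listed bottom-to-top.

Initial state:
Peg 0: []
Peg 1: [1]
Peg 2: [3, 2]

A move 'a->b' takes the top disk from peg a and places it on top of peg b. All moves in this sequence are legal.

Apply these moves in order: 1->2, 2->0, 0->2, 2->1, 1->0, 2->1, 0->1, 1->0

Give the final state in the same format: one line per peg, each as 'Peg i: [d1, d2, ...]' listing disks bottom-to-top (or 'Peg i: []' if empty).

After move 1 (1->2):
Peg 0: []
Peg 1: []
Peg 2: [3, 2, 1]

After move 2 (2->0):
Peg 0: [1]
Peg 1: []
Peg 2: [3, 2]

After move 3 (0->2):
Peg 0: []
Peg 1: []
Peg 2: [3, 2, 1]

After move 4 (2->1):
Peg 0: []
Peg 1: [1]
Peg 2: [3, 2]

After move 5 (1->0):
Peg 0: [1]
Peg 1: []
Peg 2: [3, 2]

After move 6 (2->1):
Peg 0: [1]
Peg 1: [2]
Peg 2: [3]

After move 7 (0->1):
Peg 0: []
Peg 1: [2, 1]
Peg 2: [3]

After move 8 (1->0):
Peg 0: [1]
Peg 1: [2]
Peg 2: [3]

Answer: Peg 0: [1]
Peg 1: [2]
Peg 2: [3]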